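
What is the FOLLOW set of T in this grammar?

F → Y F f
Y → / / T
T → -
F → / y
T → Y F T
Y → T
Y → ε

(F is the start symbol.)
In Y → / / T: T is at the end, add FOLLOW(Y)
In T → Y F T: T is at the end; this adds FOLLOW(T) to itself — nothing new
In Y → T: T is at the end, add FOLLOW(Y)

The FOLLOW sets referred to above (computed the same way, to a fixed point):
  FOLLOW(Y) = { '-', '/' }

Taking the union: FOLLOW(T) = { '-', '/' }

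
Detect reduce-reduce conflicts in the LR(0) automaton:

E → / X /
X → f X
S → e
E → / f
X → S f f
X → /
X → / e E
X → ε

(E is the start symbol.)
Yes — I7: [E → / f .] vs [X → .]

A reduce-reduce conflict occurs when an LR(0) state has two complete items [A → α .] and [B → β .] — both call for a reduction, and with no lookahead the parser cannot choose between them.

Augment with E' → E and build the canonical LR(0) collection (I0 = CLOSURE({[E' → . E]}), then GOTO on every symbol after a dot until no new states appear). It has 15 states:
  I0: { [E → . / X /], [E → . / f], [E' → . E] }  — shift
  I1: { [E → / . X /], [E → / . f], [S → . e], [X → . / e E], [X → . /], [X → . S f f], [X → . f X], [X → .] }  — shift, reduce
  I2: { [E' → E .] }  — accept
  I3: { [X → / . e E], [X → / .] }  — shift, reduce
  I4: { [X → S . f f] }  — shift
  I5: { [E → / X . /] }  — shift
  I6: { [S → e .] }  — reduce
  I7: { [E → / f .], [S → . e], [X → . / e E], [X → . /], [X → . S f f], [X → . f X], [X → .], [X → f . X] }  — shift, 2 reduces
  I8: { [X → f X .] }  — reduce
  I9: { [S → . e], [X → . / e E], [X → . /], [X → . S f f], [X → . f X], [X → .], [X → f . X] }  — shift, reduce
  I10: { [E → / X / .] }  — reduce
  I11: { [X → S f . f] }  — shift
  I12: { [X → S f f .] }  — reduce
  I13: { [E → . / X /], [E → . / f], [X → / e . E] }  — shift
  I14: { [X → / e E .] }  — reduce

I7 contains complete items [E → / f .], [X → .] — reduce-reduce conflict.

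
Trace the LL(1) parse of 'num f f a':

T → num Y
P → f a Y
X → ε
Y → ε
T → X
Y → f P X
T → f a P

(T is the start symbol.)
Stack is shown with the top on the left.

Stack      Input        Action
------------------------------
T $        num f f a $  output T → num Y
num Y $    num f f a $  match 'num'
Y $        f f a $      output Y → f P X
f P X $    f f a $      match 'f'
P X $      f a $        output P → f a Y
f a Y X $  f a $        match 'f'
a Y X $    a $          match 'a'
Y X $      $            output Y → ε
X $        $            output X → ε
$          $            accept

The string is accepted.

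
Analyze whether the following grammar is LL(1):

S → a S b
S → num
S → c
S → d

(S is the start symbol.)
A grammar is LL(1) if for each non-terminal N with multiple productions, the predict sets of those productions are pairwise disjoint, where PREDICT(N → α) = (FIRST(α) \ {ε}) ∪ (FOLLOW(N) if α ⇒* ε).

For S:
  PREDICT(S → a S b) = { 'a' }
  PREDICT(S → num) = { 'num' }
  PREDICT(S → c) = { 'c' }
  PREDICT(S → d) = { 'd' }

All predict sets are disjoint. The grammar IS LL(1).

Answer: Yes, the grammar is LL(1).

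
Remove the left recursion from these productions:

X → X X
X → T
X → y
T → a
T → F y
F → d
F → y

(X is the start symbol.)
X → T X'
X → y X'
X' → X X'
X' → ε
T → a
T → F y
F → d
F → y

X is directly left-recursive. The standard transformation for
  A → A α₁ | ... | A α_m | β₁ | ... | β_n
is
  A  → β₁ A' | ... | β_n A'
  A' → α₁ A' | ... | α_m A' | ε

X → T becomes X → T X'
X → y becomes X → y X'
X → X X becomes X' → X X'
Add X' → ε

Productions for other non-terminals are unchanged:
  T → a
  T → F y
  F → d
  F → y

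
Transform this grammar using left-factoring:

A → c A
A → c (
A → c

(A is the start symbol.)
A → c A'
A' → A
A' → (
A' → ε

Left-factoring transforms A → αβ₁ | αβ₂ into A → αA' and A' → β₁ | β₂
(α is the longest common prefix among the alternatives). Repeat until
no nonterminal has two alternatives with a common prefix.

Round 1: A has alternatives sharing prefix 'c'. Introduce A': A → c A'
  Add: A' → A
  Add: A' → (
  Add: A' → ε

No remaining common prefixes — done.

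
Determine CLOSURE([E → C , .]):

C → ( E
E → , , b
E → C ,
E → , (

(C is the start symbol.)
{ [E → C , .] }

To compute CLOSURE, for each item [A → α.Bβ] where B is a non-terminal, add [B → .γ] for all productions B → γ; repeat for the newly added items until nothing changes.

Start with: [E → C , .]
The dot is at the end, so nothing is added.

CLOSURE = { [E → C , .] }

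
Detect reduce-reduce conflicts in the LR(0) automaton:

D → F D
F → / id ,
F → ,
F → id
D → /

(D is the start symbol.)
No reduce-reduce conflicts

Augment with D' → D and build the canonical LR(0) collection (I0 = CLOSURE({[D' → . D]}), then GOTO on every symbol after a dot until no new states appear). It has 9 states:
  I0: { [D → . /], [D → . F D], [D' → . D], [F → . ,], [F → . / id ,], [F → . id] }  — shift
  I1: { [F → , .] }  — reduce
  I2: { [D → / .], [F → / . id ,] }  — shift, reduce
  I3: { [D' → D .] }  — accept
  I4: { [D → . /], [D → . F D], [D → F . D], [F → . ,], [F → . / id ,], [F → . id] }  — shift
  I5: { [F → id .] }  — reduce
  I6: { [D → F D .] }  — reduce
  I7: { [F → / id . ,] }  — shift
  I8: { [F → / id , .] }  — reduce

No state contains more than one complete item.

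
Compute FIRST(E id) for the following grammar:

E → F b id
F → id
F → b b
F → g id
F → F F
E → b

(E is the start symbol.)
FIRST sets of the non-terminals involved (from the grammar, by fixed-point iteration):
  FIRST(E) = { 'b', 'g', 'id' }

To compute FIRST(E id), process the symbols left to right:
Symbol E is a non-terminal. Add FIRST(E) \ {ε} = { 'b', 'g', 'id' }
E is not nullable (ε ∉ FIRST(E)), so stop here.
FIRST(E id) = { 'b', 'g', 'id' }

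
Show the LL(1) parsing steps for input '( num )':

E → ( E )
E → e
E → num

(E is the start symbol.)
Stack is shown with the top on the left.

Stack    Input      Action
--------------------------
E $      ( num ) $  output E → ( E )
( E ) $  ( num ) $  match '('
E ) $    num ) $    output E → num
num ) $  num ) $    match 'num'
) $      ) $        match ')'
$        $          accept

The string is accepted.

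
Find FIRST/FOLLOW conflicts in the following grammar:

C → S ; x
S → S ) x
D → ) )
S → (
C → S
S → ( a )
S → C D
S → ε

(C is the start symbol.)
A FIRST/FOLLOW conflict occurs when a non-terminal N has a nullable alternative N → β (β ⇒* ε) and another alternative N → α with FIRST(α) ∩ FOLLOW(N) ≠ ∅: on such a lookahead the parser cannot decide between expanding α and letting N vanish via β.

Nullable non-terminals: C, S.
FIRST sets used below: FIRST(S) = { '(', ')', ';', ε }, FIRST(C) = { '(', ')', ';', ε }, FIRST(D) = { ')' }

C: nullable alternative(s) C → S; FOLLOW(C) = { $, ')' }
  C → S ; x: FIRST \ {ε} = { '(', ')', ';' } — overlaps FOLLOW(C) on { ')' }: CONFLICT
  C → S: FIRST \ {ε} = { '(', ')', ';' } — this is the only nullable alternative, skip

S: nullable alternative(s) S → ε; FOLLOW(S) = { $, ')', ';' }
  S → S ) x: FIRST \ {ε} = { '(', ')', ';' } — overlaps FOLLOW(S) on { ')', ';' }: CONFLICT
  S → (: FIRST \ {ε} = { '(' } — disjoint from FOLLOW(S)
  S → ( a ): FIRST \ {ε} = { '(' } — disjoint from FOLLOW(S)
  S → C D: FIRST \ {ε} = { '(', ')', ';' } — overlaps FOLLOW(S) on { ')', ';' }: CONFLICT
  S → ε: FIRST \ {ε} = { } — this is the only nullable alternative, skip

D has no nullable alternative, so no FIRST/FOLLOW check is needed there.

So the grammar has 3 FIRST/FOLLOW conflicts (marked CONFLICT above).

Answer: Yes. C → S ';' x with FOLLOW(C) on { ')' }; S → S ')' x with FOLLOW(S) on { ')', ';' }; S → C D with FOLLOW(S) on { ')', ';' }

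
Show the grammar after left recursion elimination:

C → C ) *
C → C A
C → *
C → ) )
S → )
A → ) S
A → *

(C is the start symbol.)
C → * C'
C → ) ) C'
C' → ) * C'
C' → A C'
C' → ε
S → )
A → ) S
A → *

C is directly left-recursive. The standard transformation for
  A → A α₁ | ... | A α_m | β₁ | ... | β_n
is
  A  → β₁ A' | ... | β_n A'
  A' → α₁ A' | ... | α_m A' | ε

C → * becomes C → * C'
C → ) ) becomes C → ) ) C'
C → C ) * becomes C' → ) * C'
C → C A becomes C' → A C'
Add C' → ε

Productions for other non-terminals are unchanged:
  S → )
  A → ) S
  A → *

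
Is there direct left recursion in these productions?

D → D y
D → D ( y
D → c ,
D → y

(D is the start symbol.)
D → D y: LEFT RECURSIVE (starts with D)
D → D ( y: LEFT RECURSIVE (starts with D)
D → c ,: starts with c
D → y: starts with y

The grammar has direct left recursion on: D.

Answer: Yes, D is left-recursive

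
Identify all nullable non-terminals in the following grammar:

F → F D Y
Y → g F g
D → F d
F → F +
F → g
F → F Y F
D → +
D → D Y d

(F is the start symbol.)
None

There are no ε-productions, so no non-terminal can derive ε.
No non-terminals are nullable.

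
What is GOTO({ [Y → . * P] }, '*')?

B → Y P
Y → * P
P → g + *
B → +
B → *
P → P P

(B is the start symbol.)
{ [P → . P P], [P → . g + *], [Y → * . P] }

GOTO(I, '*') = CLOSURE({ [A → αX.β] : [A → α.Xβ] ∈ I, X = '*' })

Items with dot before '*', with the dot advanced:
  [Y → . * P] → [Y → * . P]
Closure of the advanced items:
  [Y → * . P] has the dot before P: add [P → . g + *], [P → . P P]

GOTO = { [P → . P P], [P → . g + *], [Y → * . P] }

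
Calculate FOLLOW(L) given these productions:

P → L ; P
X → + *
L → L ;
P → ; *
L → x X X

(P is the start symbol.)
To compute FOLLOW(L), find every occurrence of L on a right-hand side N → α L β: add FIRST(β) \ {ε}, and if β is empty or nullable also add FOLLOW(N). Iterate to a fixed point.

In P → L ; P: L is followed by ';' P, add FIRST(';' P) \ {ε} = { ';' }
In L → L ;: L is followed by ';', add FIRST(';') \ {ε} = { ';' }

Taking the union: FOLLOW(L) = { ';' }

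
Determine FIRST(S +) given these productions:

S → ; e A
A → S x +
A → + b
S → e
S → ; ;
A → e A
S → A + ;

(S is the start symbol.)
FIRST sets of the non-terminals involved (from the grammar, by fixed-point iteration):
  FIRST(S) = { '+', ';', 'e' }

To compute FIRST(S +), process the symbols left to right:
Symbol S is a non-terminal. Add FIRST(S) \ {ε} = { '+', ';', 'e' }
S is not nullable (ε ∉ FIRST(S)), so stop here.
FIRST(S +) = { '+', ';', 'e' }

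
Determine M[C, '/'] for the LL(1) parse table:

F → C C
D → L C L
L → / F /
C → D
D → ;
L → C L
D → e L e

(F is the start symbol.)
To find M[C, '/'], we find productions for C where '/' is in the predict set (PREDICT(N → α) = (FIRST(α) \ {ε}) ∪ (FOLLOW(N) if α ⇒* ε)).

Relevant sets:
  FIRST(D) = { '/', ';', 'e' }

C → D: PREDICT = { '/', ';', 'e' }
  '/' is in predict set, so this production goes in M[C, '/']

M[C, '/'] = C → D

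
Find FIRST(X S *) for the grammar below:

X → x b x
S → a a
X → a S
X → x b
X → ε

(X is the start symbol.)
FIRST sets of the non-terminals involved (from the grammar, by fixed-point iteration):
  FIRST(X) = { 'a', 'x', ε }
  FIRST(S) = { 'a' }

To compute FIRST(X S *), process the symbols left to right:
Symbol X is a non-terminal. Add FIRST(X) \ {ε} = { 'a', 'x' }
X is nullable (ε ∈ FIRST(X)), continue to the next symbol.
Symbol S is a non-terminal. Add FIRST(S) \ {ε} = { 'a' }
S is not nullable (ε ∉ FIRST(S)), so stop here.
FIRST(X S *) = { 'a', 'x' }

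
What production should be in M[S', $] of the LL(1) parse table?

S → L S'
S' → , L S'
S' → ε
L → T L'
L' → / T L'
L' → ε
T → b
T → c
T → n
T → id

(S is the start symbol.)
To find M[S', $], we find productions for S' where $ is in the predict set (PREDICT(N → α) = (FIRST(α) \ {ε}) ∪ (FOLLOW(N) if α ⇒* ε)).

Relevant sets:
  FOLLOW(S') = { $ }

S' → , L S': PREDICT = { ',' }
S' → ε: PREDICT = { $ }
  $ is in predict set, so this production goes in M[S', $]

M[S', $] = S' → ε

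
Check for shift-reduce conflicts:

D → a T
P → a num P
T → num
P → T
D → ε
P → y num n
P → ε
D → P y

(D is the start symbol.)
Augment with D' → D and build the canonical LR(0) collection (I0 = CLOSURE({[D' → . D]}), then GOTO on every symbol after a dot until no new states appear). It has 15 states:
  I0: { [D → . P y], [D → . a T], [D → .], [D' → . D], [P → . T], [P → . a num P], [P → . y num n], [P → .], [T → . num] }  — shift, 2 reduces
  I1: { [D' → D .] }  — accept
  I2: { [D → P . y] }  — shift
  I3: { [P → T .] }  — reduce
  I4: { [D → a . T], [P → a . num P], [T → . num] }  — shift
  I5: { [T → num .] }  — reduce
  I6: { [P → y . num n] }  — shift
  I7: { [P → y num . n] }  — shift
  I8: { [P → y num n .] }  — reduce
  I9: { [D → a T .] }  — reduce
  I10: { [P → . T], [P → . a num P], [P → . y num n], [P → .], [P → a num . P], [T → . num], [T → num .] }  — shift, 2 reduces
  I11: { [P → a num P .] }  — reduce
  I12: { [P → a . num P] }  — shift
  I13: { [P → . T], [P → . a num P], [P → . y num n], [P → .], [P → a num . P], [T → . num] }  — shift, reduce
  I14: { [D → P y .] }  — reduce

I0 contains reduce items [D → .], [P → .] and shift items [D → . a T], [P → . a num P], [P → . y num n], [T → . num] — shift-reduce conflict.
I10 contains reduce items [P → .], [T → num .] and shift items [P → . a num P], [P → . y num n], [T → . num] — shift-reduce conflict.
I13 contains reduce item [P → .] and shift items [P → . a num P], [P → . y num n], [T → . num] — shift-reduce conflict.

Answer: Yes — I0: [D → .] vs [D → . a T]; I10: [P → .] vs [P → . a num P]; I13: [P → .] vs [P → . a num P]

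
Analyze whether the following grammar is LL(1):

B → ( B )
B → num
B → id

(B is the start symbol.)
A grammar is LL(1) if for each non-terminal N with multiple productions, the predict sets of those productions are pairwise disjoint, where PREDICT(N → α) = (FIRST(α) \ {ε}) ∪ (FOLLOW(N) if α ⇒* ε).

For B:
  PREDICT(B → '(' B ')') = { '(' }
  PREDICT(B → num) = { 'num' }
  PREDICT(B → id) = { 'id' }

All predict sets are disjoint. The grammar IS LL(1).

Answer: Yes, the grammar is LL(1).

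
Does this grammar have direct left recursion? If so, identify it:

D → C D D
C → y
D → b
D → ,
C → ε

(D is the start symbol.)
No direct left recursion

D → C D D: starts with C
C → y: starts with y
D → b: starts with b
D → ,: starts with ','
C → ε: starts with ε

No direct left recursion found.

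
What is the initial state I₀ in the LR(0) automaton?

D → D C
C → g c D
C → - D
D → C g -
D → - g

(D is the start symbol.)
First, augment the grammar with D' → D
I₀ = CLOSURE({ [D' → . D] }):
  [D' → . D] has the dot before D: add [D → . D C], [D → . C g -], [D → . - g]
  [D → . C g -] has the dot before C: add [C → . g c D], [C → . - D]
No further items can be added.

I₀ = { [C → . - D], [C → . g c D], [D → . - g], [D → . C g -], [D → . D C], [D' → . D] }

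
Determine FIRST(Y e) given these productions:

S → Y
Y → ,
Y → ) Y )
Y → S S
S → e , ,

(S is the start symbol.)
{ ')', ',', 'e' }

FIRST sets of the non-terminals involved (from the grammar, by fixed-point iteration):
  FIRST(Y) = { ')', ',', 'e' }

To compute FIRST(Y e), process the symbols left to right:
Symbol Y is a non-terminal. Add FIRST(Y) \ {ε} = { ')', ',', 'e' }
Y is not nullable (ε ∉ FIRST(Y)), so stop here.
FIRST(Y e) = { ')', ',', 'e' }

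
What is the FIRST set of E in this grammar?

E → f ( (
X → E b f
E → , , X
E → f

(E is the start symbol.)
{ ',', 'f' }

From E → f ( (:
  - f is a terminal: add 'f' and stop
From E → , , X:
  - ',' is a terminal: add ',' and stop
From E → f:
  - f is a terminal: add 'f' and stop

Collecting: FIRST(E) = { ',', 'f' }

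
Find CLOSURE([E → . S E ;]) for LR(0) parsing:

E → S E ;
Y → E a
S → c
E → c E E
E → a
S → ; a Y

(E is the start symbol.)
{ [E → . S E ;], [S → . ; a Y], [S → . c] }

To compute CLOSURE, for each item [A → α.Bβ] where B is a non-terminal, add [B → .γ] for all productions B → γ; repeat for the newly added items until nothing changes.

Start with: [E → . S E ;]
  [E → . S E ;] has the dot before S: add [S → . c], [S → . ; a Y]
No further items can be added.

CLOSURE = { [E → . S E ;], [S → . ; a Y], [S → . c] }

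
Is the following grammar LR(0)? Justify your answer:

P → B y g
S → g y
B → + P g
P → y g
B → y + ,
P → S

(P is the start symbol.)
A grammar is LR(0) if no state in the canonical LR(0) collection has:
  - both a shift item (dot before a terminal) and a complete item (shift-reduce conflict), or
  - two or more complete items (reduce-reduce conflict; the accept item [P' → P .] counts as a complete item here).

Augment with P' → P and build the canonical LR(0) collection (I0 = CLOSURE({[P' → . P]}), then GOTO on every symbol after a dot until no new states appear). It has 15 states:
  I0: { [B → . + P g], [B → . y + ,], [P → . B y g], [P → . S], [P → . y g], [P' → . P], [S → . g y] }  — shift
  I1: { [B → + . P g], [B → . + P g], [B → . y + ,], [P → . B y g], [P → . S], [P → . y g], [S → . g y] }  — shift
  I2: { [P → B . y g] }  — shift
  I3: { [P' → P .] }  — accept
  I4: { [P → S .] }  — reduce
  I5: { [S → g . y] }  — shift
  I6: { [B → y . + ,], [P → y . g] }  — shift
  I7: { [B → y + . ,] }  — shift
  I8: { [P → y g .] }  — reduce
  I9: { [B → y + , .] }  — reduce
  I10: { [S → g y .] }  — reduce
  I11: { [P → B y . g] }  — shift
  I12: { [P → B y g .] }  — reduce
  I13: { [B → + P . g] }  — shift
  I14: { [B → + P g .] }  — reduce

Every state is either a pure shift/goto state or contains exactly one complete item and nothing to shift — no conflicts. The grammar is LR(0).

Answer: Yes, the grammar is LR(0)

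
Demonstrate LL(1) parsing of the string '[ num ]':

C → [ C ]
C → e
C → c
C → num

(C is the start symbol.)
LL(1) parsing maintains a stack (initially the start symbol over $) and the input. At each step: if the stack top is a terminal, match it against the current input token; if it is a non-terminal N, replace it with the RHS of M[N, lookahead] (the unique production whose predict set contains the lookahead).

Stack is shown with the top on the left.

Stack    Input      Action
--------------------------
C $      [ num ] $  output C → [ C ]
[ C ] $  [ num ] $  match '['
C ] $    num ] $    output C → num
num ] $  num ] $    match 'num'
] $      ] $        match ']'
$        $          accept

The string is accepted.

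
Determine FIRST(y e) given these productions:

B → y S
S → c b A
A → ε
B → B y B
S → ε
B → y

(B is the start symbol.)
{ 'y' }

To compute FIRST(y e), process the symbols left to right:
Symbol y is a terminal. Add 'y' and stop.
FIRST(y e) = { 'y' }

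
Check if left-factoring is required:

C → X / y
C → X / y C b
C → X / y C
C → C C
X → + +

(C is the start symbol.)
Yes, C has productions with common prefix 'X / y'

Left-factoring is needed when two productions for the same non-terminal
share a common prefix on the right-hand side.

Productions for C:
  C → X / y
  C → X / y C b
  C → X / y C
  C → C C

Found common prefix 'X / y' in productions for C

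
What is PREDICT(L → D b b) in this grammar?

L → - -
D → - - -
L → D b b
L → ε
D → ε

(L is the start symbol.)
PREDICT(L → D b b) = (FIRST(RHS) \ {ε}) ∪ (FOLLOW(L) if ε ∈ FIRST(RHS), i.e. RHS ⇒* ε)
FIRST(D) = { '-', ε }
FIRST(D b b) = { '-', 'b' }
ε ∉ FIRST(D b b), so FOLLOW(L) is not added.
PREDICT(L → D b b) = { '-', 'b' }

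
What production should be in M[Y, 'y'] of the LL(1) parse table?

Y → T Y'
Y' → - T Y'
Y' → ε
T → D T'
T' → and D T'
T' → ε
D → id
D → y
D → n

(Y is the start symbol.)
To find M[Y, 'y'], we find productions for Y where 'y' is in the predict set (PREDICT(N → α) = (FIRST(α) \ {ε}) ∪ (FOLLOW(N) if α ⇒* ε)).

Relevant sets:
  FIRST(T) = { 'id', 'n', 'y' }

Y → T Y': PREDICT = { 'id', 'n', 'y' }
  'y' is in predict set, so this production goes in M[Y, 'y']

M[Y, 'y'] = Y → T Y'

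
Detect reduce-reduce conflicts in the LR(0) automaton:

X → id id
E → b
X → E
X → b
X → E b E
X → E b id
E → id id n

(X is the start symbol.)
Yes — I3: [E → b .] vs [X → b .]

A reduce-reduce conflict occurs when an LR(0) state has two complete items [A → α .] and [B → β .] — both call for a reduction, and with no lookahead the parser cannot choose between them.

Augment with X' → X and build the canonical LR(0) collection (I0 = CLOSURE({[X' → . X]}), then GOTO on every symbol after a dot until no new states appear). It has 12 states:
  I0: { [E → . b], [E → . id id n], [X → . E b E], [X → . E b id], [X → . E], [X → . b], [X → . id id], [X' → . X] }  — shift
  I1: { [X → E . b E], [X → E . b id], [X → E .] }  — shift, reduce
  I2: { [X' → X .] }  — accept
  I3: { [E → b .], [X → b .] }  — 2 reduces
  I4: { [E → id . id n], [X → id . id] }  — shift
  I5: { [E → id id . n], [X → id id .] }  — shift, reduce
  I6: { [E → id id n .] }  — reduce
  I7: { [E → . b], [E → . id id n], [X → E b . E], [X → E b . id] }  — shift
  I8: { [X → E b E .] }  — reduce
  I9: { [E → b .] }  — reduce
  I10: { [E → id . id n], [X → E b id .] }  — shift, reduce
  I11: { [E → id id . n] }  — shift

I3 contains complete items [E → b .], [X → b .] — reduce-reduce conflict.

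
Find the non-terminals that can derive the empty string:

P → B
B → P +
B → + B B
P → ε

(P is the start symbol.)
A non-terminal is nullable if it can derive ε (the empty string): either it has an ε-production, or it has a production whose right-hand side consists entirely of nullable non-terminals.

ε-productions: P → ε
So P is immediately nullable.
No further non-terminal can be added: every production for the remaining non-terminals contains a terminal or a non-nullable non-terminal.
Nullable = { 'P' }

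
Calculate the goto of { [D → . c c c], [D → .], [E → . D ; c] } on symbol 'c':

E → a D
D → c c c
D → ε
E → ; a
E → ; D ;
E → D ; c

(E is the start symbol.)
{ [D → c . c c] }

GOTO(I, 'c') = CLOSURE({ [A → αX.β] : [A → α.Xβ] ∈ I, X = 'c' })

Items with dot before 'c', with the dot advanced:
  [D → . c c c] → [D → c . c c]
Closure adds nothing (no advanced item has the dot before a non-terminal).

GOTO = { [D → c . c c] }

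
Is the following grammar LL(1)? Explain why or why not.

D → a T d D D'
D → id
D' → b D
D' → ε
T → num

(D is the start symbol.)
A grammar is LL(1) if for each non-terminal N with multiple productions, the predict sets of those productions are pairwise disjoint, where PREDICT(N → α) = (FIRST(α) \ {ε}) ∪ (FOLLOW(N) if α ⇒* ε).

Relevant sets:
  FOLLOW(D') = { $, 'b' }

For D:
  PREDICT(D → a T d D D') = { 'a' }
  PREDICT(D → id) = { 'id' }
For D':
  PREDICT(D' → b D) = { 'b' }
  PREDICT(D' → ε) = { $, 'b' }
T has a single production, so nothing to check there.

Conflict found: Predict set conflict for D': { 'b' }
The grammar is NOT LL(1).

Answer: No. Predict set conflict for D': { 'b' }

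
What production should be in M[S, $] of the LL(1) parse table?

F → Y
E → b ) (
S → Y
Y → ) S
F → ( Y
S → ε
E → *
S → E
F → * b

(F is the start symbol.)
To find M[S, $], we find productions for S where $ is in the predict set (PREDICT(N → α) = (FIRST(α) \ {ε}) ∪ (FOLLOW(N) if α ⇒* ε)).

Relevant sets:
  FIRST(Y) = { ')' }
  FIRST(E) = { '*', 'b' }
  FOLLOW(S) = { $ }

S → Y: PREDICT = { ')' }
S → ε: PREDICT = { $ }
  $ is in predict set, so this production goes in M[S, $]
S → E: PREDICT = { '*', 'b' }

M[S, $] = S → ε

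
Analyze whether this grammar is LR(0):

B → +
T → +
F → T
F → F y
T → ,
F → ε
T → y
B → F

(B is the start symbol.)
A grammar is LR(0) if no state in the canonical LR(0) collection has:
  - both a shift item (dot before a terminal) and a complete item (shift-reduce conflict), or
  - two or more complete items (reduce-reduce conflict; the accept item [B' → B .] counts as a complete item here).

Augment with B' → B and build the canonical LR(0) collection (I0 = CLOSURE({[B' → . B]}), then GOTO on every symbol after a dot until no new states appear). It has 8 states:
  I0: { [B → . +], [B → . F], [B' → . B], [F → . F y], [F → . T], [F → .], [T → . +], [T → . ,], [T → . y] }  — shift, reduce
  I1: { [B → + .], [T → + .] }  — 2 reduces
  I2: { [T → , .] }  — reduce
  I3: { [B' → B .] }  — accept
  I4: { [B → F .], [F → F . y] }  — shift, reduce
  I5: { [F → T .] }  — reduce
  I6: { [T → y .] }  — reduce
  I7: { [F → F y .] }  — reduce

Conflict in state I0:
  Shift-reduce conflict between [F → .] and [B → . +]
So the grammar is NOT LR(0).

Answer: No. Shift-reduce conflict between [F → .] and [B → . +]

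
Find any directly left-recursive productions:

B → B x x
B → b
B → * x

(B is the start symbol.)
Direct left recursion occurs when N → N α for some non-terminal N (the right-hand side begins with the left-hand side itself).

B → B x x: LEFT RECURSIVE (starts with B)
B → b: starts with b
B → * x: starts with '*'

The grammar has direct left recursion on: B.

Answer: Yes, B is left-recursive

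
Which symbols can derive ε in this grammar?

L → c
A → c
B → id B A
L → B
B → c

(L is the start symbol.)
None

A non-terminal is nullable if it can derive ε (the empty string): either it has an ε-production, or it has a production whose right-hand side consists entirely of nullable non-terminals.

There are no ε-productions, so no non-terminal can derive ε.
No non-terminals are nullable.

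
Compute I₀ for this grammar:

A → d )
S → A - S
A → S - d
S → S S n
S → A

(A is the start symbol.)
{ [A → . S - d], [A → . d )], [A' → . A], [S → . A - S], [S → . A], [S → . S S n] }

First, augment the grammar with A' → A
I₀ = CLOSURE({ [A' → . A] }):
  [A' → . A] has the dot before A: add [A → . d )], [A → . S - d]
  [A → . S - d] has the dot before S: add [S → . A - S], [S → . S S n], [S → . A]
No further items can be added.

I₀ = { [A → . S - d], [A → . d )], [A' → . A], [S → . A - S], [S → . A], [S → . S S n] }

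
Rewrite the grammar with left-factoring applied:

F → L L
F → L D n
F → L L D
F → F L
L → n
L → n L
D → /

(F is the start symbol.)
Left-factoring transforms A → αβ₁ | αβ₂ into A → αA' and A' → β₁ | β₂
(α is the longest common prefix among the alternatives). Repeat until
no nonterminal has two alternatives with a common prefix.

Round 1: F has alternatives sharing prefix 'L'. Introduce F': F → L F'
  Add: F' → L
  Add: F' → D n
  Add: F' → L D

Round 2: F' has alternatives sharing prefix 'L'. Introduce F'': F' → L F''
  Add: F'' → ε
  Add: F'' → D

Round 3: L has alternatives sharing prefix 'n'. Introduce L': L → n L'
  Add: L' → ε
  Add: L' → L

No remaining common prefixes — done.

Resulting grammar:
F → L F'
F' → L F''
F'' → ε
F'' → D
F' → D n
F → F L
L → n L'
L' → ε
L' → L
D → /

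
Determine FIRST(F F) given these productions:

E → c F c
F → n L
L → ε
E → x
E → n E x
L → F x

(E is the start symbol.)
FIRST sets of the non-terminals involved (from the grammar, by fixed-point iteration):
  FIRST(F) = { 'n' }

To compute FIRST(F F), process the symbols left to right:
Symbol F is a non-terminal. Add FIRST(F) \ {ε} = { 'n' }
F is not nullable (ε ∉ FIRST(F)), so stop here.
FIRST(F F) = { 'n' }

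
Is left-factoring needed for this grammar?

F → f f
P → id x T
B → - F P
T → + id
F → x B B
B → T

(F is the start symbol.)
No, left-factoring is not needed

Left-factoring is needed when two productions for the same non-terminal
share a common prefix on the right-hand side.

Productions for F:
  F → f f
  F → x B B
Productions for B:
  B → - F P
  B → T

No common prefixes found.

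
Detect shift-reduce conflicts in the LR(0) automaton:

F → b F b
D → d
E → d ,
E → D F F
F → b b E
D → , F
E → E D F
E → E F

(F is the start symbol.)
A shift-reduce conflict occurs when an LR(0) state has both:
  - a complete (reduce) item [A → α .] (dot at the end), and
  - a shift item [B → β . c γ] (dot before a terminal).

Augment with F' → F and build the canonical LR(0) collection (I0 = CLOSURE({[F' → . F]}), then GOTO on every symbol after a dot until no new states appear). It has 18 states:
  I0: { [F → . b F b], [F → . b b E], [F' → . F] }  — shift
  I1: { [F' → F .] }  — accept
  I2: { [F → . b F b], [F → . b b E], [F → b . F b], [F → b . b E] }  — shift
  I3: { [F → b F . b] }  — shift
  I4: { [D → . , F], [D → . d], [E → . D F F], [E → . E D F], [E → . E F], [E → . d ,], [F → . b F b], [F → . b b E], [F → b . F b], [F → b . b E], [F → b b . E] }  — shift
  I5: { [D → , . F], [F → . b F b], [F → . b b E] }  — shift
  I6: { [E → D . F F], [F → . b F b], [F → . b b E] }  — shift
  I7: { [D → . , F], [D → . d], [E → E . D F], [E → E . F], [F → . b F b], [F → . b b E], [F → b b E .] }  — shift, reduce
  I8: { [D → d .], [E → d . ,] }  — shift, reduce
  I9: { [E → d , .] }  — reduce
  I10: { [E → E D . F], [F → . b F b], [F → . b b E] }  — shift
  I11: { [E → E F .] }  — reduce
  I12: { [D → d .] }  — reduce
  I13: { [E → E D F .] }  — reduce
  I14: { [E → D F . F], [F → . b F b], [F → . b b E] }  — shift
  I15: { [E → D F F .] }  — reduce
  I16: { [D → , F .] }  — reduce
  I17: { [F → b F b .] }  — reduce

I7 contains reduce item [F → b b E .] and shift items [D → . , F], [D → . d], [F → . b F b], [F → . b b E] — shift-reduce conflict.
I8 contains reduce item [D → d .] and shift item [E → d . ,] — shift-reduce conflict.

Answer: Yes — I7: [F → b b E .] vs [D → . , F]; I8: [D → d .] vs [E → d . ,]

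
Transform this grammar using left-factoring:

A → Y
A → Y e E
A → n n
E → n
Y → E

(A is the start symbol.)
Left-factoring transforms A → αβ₁ | αβ₂ into A → αA' and A' → β₁ | β₂
(α is the longest common prefix among the alternatives). Repeat until
no nonterminal has two alternatives with a common prefix.

Round 1: A has alternatives sharing prefix 'Y'. Introduce A': A → Y A'
  Add: A' → ε
  Add: A' → e E

No remaining common prefixes — done.

Resulting grammar:
A → Y A'
A' → ε
A' → e E
A → n n
E → n
Y → E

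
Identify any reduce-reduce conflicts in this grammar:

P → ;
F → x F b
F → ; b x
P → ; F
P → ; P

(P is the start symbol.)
A reduce-reduce conflict occurs when an LR(0) state has two complete items [A → α .] and [B → β .] — both call for a reduction, and with no lookahead the parser cannot choose between them.

Augment with P' → P and build the canonical LR(0) collection (I0 = CLOSURE({[P' → . P]}), then GOTO on every symbol after a dot until no new states appear). It has 12 states:
  I0: { [P → . ; F], [P → . ; P], [P → . ;], [P' → . P] }  — shift
  I1: { [F → . ; b x], [F → . x F b], [P → . ; F], [P → . ; P], [P → . ;], [P → ; . F], [P → ; . P], [P → ; .] }  — shift, reduce
  I2: { [P' → P .] }  — accept
  I3: { [F → . ; b x], [F → . x F b], [F → ; . b x], [P → . ; F], [P → . ; P], [P → . ;], [P → ; . F], [P → ; . P], [P → ; .] }  — shift, reduce
  I4: { [P → ; F .] }  — reduce
  I5: { [P → ; P .] }  — reduce
  I6: { [F → . ; b x], [F → . x F b], [F → x . F b] }  — shift
  I7: { [F → ; . b x] }  — shift
  I8: { [F → x F . b] }  — shift
  I9: { [F → x F b .] }  — reduce
  I10: { [F → ; b . x] }  — shift
  I11: { [F → ; b x .] }  — reduce

No state contains more than one complete item.

Answer: No reduce-reduce conflicts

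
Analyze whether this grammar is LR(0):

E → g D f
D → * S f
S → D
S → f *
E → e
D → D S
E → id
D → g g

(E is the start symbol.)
Augment with E' → E and build the canonical LR(0) collection (I0 = CLOSURE({[E' → . E]}), then GOTO on every symbol after a dot until no new states appear). It has 16 states:
  I0: { [E → . e], [E → . g D f], [E → . id], [E' → . E] }  — shift
  I1: { [E' → E .] }  — accept
  I2: { [E → e .] }  — reduce
  I3: { [D → . * S f], [D → . D S], [D → . g g], [E → g . D f] }  — shift
  I4: { [E → id .] }  — reduce
  I5: { [D → * . S f], [D → . * S f], [D → . D S], [D → . g g], [S → . D], [S → . f *] }  — shift
  I6: { [D → . * S f], [D → . D S], [D → . g g], [D → D . S], [E → g D . f], [S → . D], [S → . f *] }  — shift
  I7: { [D → g . g] }  — shift
  I8: { [D → g g .] }  — reduce
  I9: { [D → . * S f], [D → . D S], [D → . g g], [D → D . S], [S → . D], [S → . f *], [S → D .] }  — shift, reduce
  I10: { [D → D S .] }  — reduce
  I11: { [E → g D f .], [S → f . *] }  — shift, reduce
  I12: { [S → f * .] }  — reduce
  I13: { [S → f . *] }  — shift
  I14: { [D → * S . f] }  — shift
  I15: { [D → * S f .] }  — reduce

Conflict in state I9:
  Shift-reduce conflict between [S → D .] and [D → . * S f]
So the grammar is NOT LR(0).

Answer: No. Shift-reduce conflict between [S → D .] and [D → . * S f]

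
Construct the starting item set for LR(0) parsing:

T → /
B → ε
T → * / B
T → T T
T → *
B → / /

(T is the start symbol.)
{ [T → . * / B], [T → . *], [T → . /], [T → . T T], [T' → . T] }

First, augment the grammar with T' → T
I₀ = CLOSURE({ [T' → . T] }):
  [T' → . T] has the dot before T: add [T → . /], [T → . * / B], [T → . T T], [T → . *]
No further items can be added.

I₀ = { [T → . * / B], [T → . *], [T → . /], [T → . T T], [T' → . T] }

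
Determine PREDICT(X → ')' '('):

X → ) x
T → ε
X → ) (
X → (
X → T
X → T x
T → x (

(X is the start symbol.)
PREDICT(X → ')' '(') = (FIRST(RHS) \ {ε}) ∪ (FOLLOW(X) if ε ∈ FIRST(RHS), i.e. RHS ⇒* ε)
FIRST(')' '(') = { ')' }
ε ∉ FIRST(')' '('), so FOLLOW(X) is not added.
PREDICT(X → ')' '(') = { ')' }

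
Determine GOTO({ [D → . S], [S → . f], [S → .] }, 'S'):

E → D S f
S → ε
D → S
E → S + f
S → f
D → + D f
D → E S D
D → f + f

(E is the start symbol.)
GOTO(I, 'S') = CLOSURE({ [A → αX.β] : [A → α.Xβ] ∈ I, X = 'S' })

Items with dot before 'S', with the dot advanced:
  [D → . S] → [D → S .]
Closure adds nothing (no advanced item has the dot before a non-terminal).

GOTO = { [D → S .] }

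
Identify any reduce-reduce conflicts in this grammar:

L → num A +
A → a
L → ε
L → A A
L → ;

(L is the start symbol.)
Augment with L' → L and build the canonical LR(0) collection (I0 = CLOSURE({[L' → . L]}), then GOTO on every symbol after a dot until no new states appear). It has 9 states:
  I0: { [A → . a], [L → . ;], [L → . A A], [L → . num A +], [L → .], [L' → . L] }  — shift, reduce
  I1: { [L → ; .] }  — reduce
  I2: { [A → . a], [L → A . A] }  — shift
  I3: { [L' → L .] }  — accept
  I4: { [A → a .] }  — reduce
  I5: { [A → . a], [L → num . A +] }  — shift
  I6: { [L → num A . +] }  — shift
  I7: { [L → num A + .] }  — reduce
  I8: { [L → A A .] }  — reduce

No state contains more than one complete item.

Answer: No reduce-reduce conflicts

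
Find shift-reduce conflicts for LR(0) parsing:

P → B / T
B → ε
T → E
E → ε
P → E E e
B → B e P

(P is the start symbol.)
No shift-reduce conflicts

A shift-reduce conflict occurs when an LR(0) state has both:
  - a complete (reduce) item [A → α .] (dot at the end), and
  - a shift item [B → β . c γ] (dot before a terminal).

Augment with P' → P and build the canonical LR(0) collection (I0 = CLOSURE({[P' → . P]}), then GOTO on every symbol after a dot until no new states appear). It has 11 states:
  I0: { [B → . B e P], [B → .], [E → .], [P → . B / T], [P → . E E e], [P' → . P] }  — 2 reduces
  I1: { [B → B . e P], [P → B . / T] }  — shift
  I2: { [E → .], [P → E . E e] }  — reduce
  I3: { [P' → P .] }  — accept
  I4: { [P → E E . e] }  — shift
  I5: { [P → E E e .] }  — reduce
  I6: { [E → .], [P → B / . T], [T → . E] }  — reduce
  I7: { [B → . B e P], [B → .], [B → B e . P], [E → .], [P → . B / T], [P → . E E e] }  — 2 reduces
  I8: { [B → B e P .] }  — reduce
  I9: { [T → E .] }  — reduce
  I10: { [P → B / T .] }  — reduce

No state contains both a complete item and a shift item.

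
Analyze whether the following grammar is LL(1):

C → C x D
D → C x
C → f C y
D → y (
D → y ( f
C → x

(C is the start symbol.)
No. Predict set conflict for C: { 'f' }

Relevant sets:
  FIRST(C) = { 'f', 'x' }

For C:
  PREDICT(C → C x D) = { 'f', 'x' }
  PREDICT(C → f C y) = { 'f' }
  PREDICT(C → x) = { 'x' }
For D:
  PREDICT(D → C x) = { 'f', 'x' }
  PREDICT(D → y '(') = { 'y' }
  PREDICT(D → y '(' f) = { 'y' }

Conflict found: Predict set conflict for C: { 'f' }
The grammar is NOT LL(1).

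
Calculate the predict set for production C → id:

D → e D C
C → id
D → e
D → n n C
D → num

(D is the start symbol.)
PREDICT(C → id) = (FIRST(RHS) \ {ε}) ∪ (FOLLOW(C) if ε ∈ FIRST(RHS), i.e. RHS ⇒* ε)
FIRST(id) = { 'id' }
ε ∉ FIRST(id), so FOLLOW(C) is not added.
PREDICT(C → id) = { 'id' }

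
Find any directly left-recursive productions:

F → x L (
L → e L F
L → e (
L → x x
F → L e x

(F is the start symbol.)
Direct left recursion occurs when N → N α for some non-terminal N (the right-hand side begins with the left-hand side itself).

F → x L (: starts with x
L → e L F: starts with e
L → e (: starts with e
L → x x: starts with x
F → L e x: starts with L

No direct left recursion found.

Answer: No direct left recursion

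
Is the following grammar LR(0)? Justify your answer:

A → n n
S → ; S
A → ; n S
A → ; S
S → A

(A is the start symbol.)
No. Shift-reduce conflict between [A → n n .] and [A → n . n]

A grammar is LR(0) if no state in the canonical LR(0) collection has:
  - both a shift item (dot before a terminal) and a complete item (shift-reduce conflict), or
  - two or more complete items (reduce-reduce conflict; the accept item [A' → A .] counts as a complete item here).

Augment with A' → A and build the canonical LR(0) collection (I0 = CLOSURE({[A' → . A]}), then GOTO on every symbol after a dot until no new states appear). It has 12 states:
  I0: { [A → . ; S], [A → . ; n S], [A → . n n], [A' → . A] }  — shift
  I1: { [A → . ; S], [A → . ; n S], [A → . n n], [A → ; . S], [A → ; . n S], [S → . ; S], [S → . A] }  — shift
  I2: { [A' → A .] }  — accept
  I3: { [A → n . n] }  — shift
  I4: { [A → n n .] }  — reduce
  I5: { [A → . ; S], [A → . ; n S], [A → . n n], [A → ; . S], [A → ; . n S], [S → . ; S], [S → . A], [S → ; . S] }  — shift
  I6: { [S → A .] }  — reduce
  I7: { [A → ; S .] }  — reduce
  I8: { [A → . ; S], [A → . ; n S], [A → . n n], [A → ; n . S], [A → n . n], [S → . ; S], [S → . A] }  — shift
  I9: { [A → ; n S .] }  — reduce
  I10: { [A → n . n], [A → n n .] }  — shift, reduce
  I11: { [A → ; S .], [S → ; S .] }  — 2 reduces

Conflict in state I10:
  Shift-reduce conflict between [A → n n .] and [A → n . n]
So the grammar is NOT LR(0).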